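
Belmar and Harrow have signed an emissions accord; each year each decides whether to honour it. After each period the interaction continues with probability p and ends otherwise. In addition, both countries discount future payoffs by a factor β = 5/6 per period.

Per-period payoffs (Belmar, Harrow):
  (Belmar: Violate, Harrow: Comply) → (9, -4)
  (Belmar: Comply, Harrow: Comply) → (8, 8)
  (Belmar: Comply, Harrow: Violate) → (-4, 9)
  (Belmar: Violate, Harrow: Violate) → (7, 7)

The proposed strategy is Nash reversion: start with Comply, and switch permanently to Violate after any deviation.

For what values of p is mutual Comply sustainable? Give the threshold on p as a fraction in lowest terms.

Expected continuation weight on next period's payoff is β·p = 5/6·p, which plays the role of the discount factor.
Cooperation requires 5/6·p ≥ (9−8)/(9−7) = 1/2, hence p ≥ 3/5.

3/5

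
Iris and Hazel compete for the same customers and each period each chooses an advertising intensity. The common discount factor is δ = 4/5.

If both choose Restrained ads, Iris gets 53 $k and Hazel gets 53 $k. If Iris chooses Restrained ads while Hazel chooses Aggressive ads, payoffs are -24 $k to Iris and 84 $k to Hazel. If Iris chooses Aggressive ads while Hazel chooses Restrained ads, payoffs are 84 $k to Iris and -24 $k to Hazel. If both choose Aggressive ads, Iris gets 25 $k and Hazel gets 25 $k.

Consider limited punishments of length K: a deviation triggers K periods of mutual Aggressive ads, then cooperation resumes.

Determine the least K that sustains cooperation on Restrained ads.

2

Need Σ_{k=1}^{K} δ^k ≥ (84−53)/(53−25) = 1.1071 at δ = 4/5.
At K = 1 the sum is 0.8000 < 1.1071; at K = 2 it is 1.4400 ≥ 1.1071.
So the minimum punishment length is K = 2.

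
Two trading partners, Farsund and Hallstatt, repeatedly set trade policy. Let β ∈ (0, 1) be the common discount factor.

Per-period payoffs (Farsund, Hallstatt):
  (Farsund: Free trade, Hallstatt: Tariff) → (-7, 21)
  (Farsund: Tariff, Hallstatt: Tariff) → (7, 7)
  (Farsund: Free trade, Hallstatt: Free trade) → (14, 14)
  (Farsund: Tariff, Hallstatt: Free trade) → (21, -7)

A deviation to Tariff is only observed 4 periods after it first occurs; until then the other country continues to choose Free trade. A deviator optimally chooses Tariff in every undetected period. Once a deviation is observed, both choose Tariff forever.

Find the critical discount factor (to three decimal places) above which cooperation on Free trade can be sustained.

Deviating for the 4 undetected periods gains 21−14 = 7 per period over cooperation, then loses 14−7 = 7 per period forever once punishment starts.
Gain: 7(1 + β + … + β^3); loss: 7·β^4/(1−β).
No profitable deviation ⇔ 7(1−β^4) ≤ 7·β^4, i.e. β^4 ≥ 7/(7+7) = 1/2.
Hence β ≥ (1/2)^(1/4) ≈ 0.841.

0.841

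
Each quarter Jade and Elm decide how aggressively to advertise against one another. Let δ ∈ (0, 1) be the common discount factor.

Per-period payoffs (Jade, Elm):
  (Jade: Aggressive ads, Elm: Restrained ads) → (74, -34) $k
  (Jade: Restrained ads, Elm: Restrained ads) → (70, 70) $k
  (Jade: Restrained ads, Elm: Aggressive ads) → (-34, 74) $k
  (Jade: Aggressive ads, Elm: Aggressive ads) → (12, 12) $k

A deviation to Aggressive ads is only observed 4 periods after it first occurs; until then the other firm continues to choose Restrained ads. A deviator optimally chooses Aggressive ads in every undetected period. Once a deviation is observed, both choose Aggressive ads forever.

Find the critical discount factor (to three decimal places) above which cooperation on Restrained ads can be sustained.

Deviating for the 4 undetected periods gains 74−70 = 4 per period over cooperation, then loses 70−12 = 58 per period forever once punishment starts.
Gain: 4(1 + δ + … + δ^3); loss: 58·δ^4/(1−δ).
No profitable deviation ⇔ 4(1−δ^4) ≤ 58·δ^4, i.e. δ^4 ≥ 4/(4+58) = 2/31.
Hence δ ≥ (2/31)^(1/4) ≈ 0.504.

0.504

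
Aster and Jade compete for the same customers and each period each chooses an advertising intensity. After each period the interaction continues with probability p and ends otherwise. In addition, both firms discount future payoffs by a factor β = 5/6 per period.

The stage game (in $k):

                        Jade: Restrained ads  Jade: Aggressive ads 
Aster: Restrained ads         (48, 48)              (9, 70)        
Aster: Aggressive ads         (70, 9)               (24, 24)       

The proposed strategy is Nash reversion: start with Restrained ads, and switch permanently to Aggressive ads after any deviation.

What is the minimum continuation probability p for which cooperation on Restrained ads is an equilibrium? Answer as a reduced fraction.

66/115

Expected continuation weight on next period's payoff is β·p = 5/6·p, which plays the role of the discount factor.
Cooperation requires 5/6·p ≥ (70−48)/(70−24) = 11/23, hence p ≥ 66/115.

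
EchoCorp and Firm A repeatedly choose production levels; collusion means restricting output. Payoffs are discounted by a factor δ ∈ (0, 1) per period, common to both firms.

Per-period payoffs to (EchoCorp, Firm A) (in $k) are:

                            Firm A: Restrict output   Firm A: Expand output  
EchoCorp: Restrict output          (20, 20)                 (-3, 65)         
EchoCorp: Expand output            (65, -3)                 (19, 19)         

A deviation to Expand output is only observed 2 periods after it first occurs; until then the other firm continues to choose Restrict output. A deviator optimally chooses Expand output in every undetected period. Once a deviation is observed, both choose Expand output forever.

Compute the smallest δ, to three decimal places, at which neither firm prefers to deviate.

The best deviation is to choose Expand output for all 2 undetected periods, earning 65 each, then 19 forever once detected.
Deviation value: 65(1−δ^2)/(1−δ) + 19δ^2/(1−δ); cooperation value: 20/(1−δ).
IC: 20 ≥ 65(1−δ^2) + 19δ^2 = 65 − 46δ^2.
So δ^2 ≥ 45/46, giving δ ≥ (45/46)^(1/2) ≈ 0.989.

0.989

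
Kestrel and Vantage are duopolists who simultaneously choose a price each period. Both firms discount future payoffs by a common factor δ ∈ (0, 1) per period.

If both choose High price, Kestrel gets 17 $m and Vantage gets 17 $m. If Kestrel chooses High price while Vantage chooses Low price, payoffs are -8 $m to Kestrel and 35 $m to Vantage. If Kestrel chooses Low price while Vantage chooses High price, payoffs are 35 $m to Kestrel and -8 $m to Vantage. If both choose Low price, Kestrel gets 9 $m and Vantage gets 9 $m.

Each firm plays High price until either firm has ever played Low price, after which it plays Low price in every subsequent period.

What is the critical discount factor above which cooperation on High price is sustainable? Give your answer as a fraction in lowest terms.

9/13

17/(1−δ) ≥ 35 + 9δ/(1−δ)
17 ≥ 35 − 26δ
δ ≥ 18/26 = 9/13.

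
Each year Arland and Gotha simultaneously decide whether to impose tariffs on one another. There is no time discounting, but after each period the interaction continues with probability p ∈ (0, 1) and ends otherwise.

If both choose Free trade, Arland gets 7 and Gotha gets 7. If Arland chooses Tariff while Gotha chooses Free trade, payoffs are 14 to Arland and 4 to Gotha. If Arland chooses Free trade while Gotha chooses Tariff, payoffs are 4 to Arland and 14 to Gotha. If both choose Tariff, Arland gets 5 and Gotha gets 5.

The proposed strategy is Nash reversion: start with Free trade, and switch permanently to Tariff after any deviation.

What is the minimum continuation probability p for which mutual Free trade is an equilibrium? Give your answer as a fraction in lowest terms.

With no time discounting, the continuation probability p plays the role of the discount factor.
Grim-trigger IC: 7/(1−p) ≥ 14 + 5p/(1−p) ⇒ p ≥ (14−7)/(14−5) = 7/9.

7/9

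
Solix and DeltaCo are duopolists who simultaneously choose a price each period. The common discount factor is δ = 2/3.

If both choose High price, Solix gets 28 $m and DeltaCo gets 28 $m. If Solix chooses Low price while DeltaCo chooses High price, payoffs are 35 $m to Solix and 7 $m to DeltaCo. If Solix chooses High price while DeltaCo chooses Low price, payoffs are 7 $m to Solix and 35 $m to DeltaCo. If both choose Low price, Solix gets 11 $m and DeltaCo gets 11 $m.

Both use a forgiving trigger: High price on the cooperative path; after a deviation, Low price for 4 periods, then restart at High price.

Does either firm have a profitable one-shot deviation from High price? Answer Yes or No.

A one-shot deviation gives 35 now, then 11 for 4 periods, then back to 28.
Gain from deviating: (35−28) today; loss: (28−11) in each of the next 4 periods.
No-deviation condition: (28−11)(δ+…+δ^4) ≥ 35−28, i.e. δ+…+δ^4 ≥ 7/17.
At δ = 2/3: δ+…+δ^4 = 1.6049 ≥ 0.4118.
So cooperation is sustainable.

No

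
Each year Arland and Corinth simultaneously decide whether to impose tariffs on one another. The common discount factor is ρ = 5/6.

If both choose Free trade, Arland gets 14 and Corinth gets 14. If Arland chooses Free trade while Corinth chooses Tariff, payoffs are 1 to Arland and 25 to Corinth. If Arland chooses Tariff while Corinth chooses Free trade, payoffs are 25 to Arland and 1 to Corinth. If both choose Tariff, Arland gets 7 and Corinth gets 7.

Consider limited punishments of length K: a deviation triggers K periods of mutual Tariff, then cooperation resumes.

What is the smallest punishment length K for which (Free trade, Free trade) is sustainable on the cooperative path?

IC: ρ(1−ρ^K)/(1−ρ) ≥ (25−14)/(14−7) = 11/7.
With ρ = 5/6: need 1 − ρ^K ≥ 11/7·(1−5/6)/(5/6), i.e. ρ^K ≤ 0.6857.
Since (5/6)^2 = 0.6944 and (5/6)^3 = 0.5787, the smallest such K is 3.

3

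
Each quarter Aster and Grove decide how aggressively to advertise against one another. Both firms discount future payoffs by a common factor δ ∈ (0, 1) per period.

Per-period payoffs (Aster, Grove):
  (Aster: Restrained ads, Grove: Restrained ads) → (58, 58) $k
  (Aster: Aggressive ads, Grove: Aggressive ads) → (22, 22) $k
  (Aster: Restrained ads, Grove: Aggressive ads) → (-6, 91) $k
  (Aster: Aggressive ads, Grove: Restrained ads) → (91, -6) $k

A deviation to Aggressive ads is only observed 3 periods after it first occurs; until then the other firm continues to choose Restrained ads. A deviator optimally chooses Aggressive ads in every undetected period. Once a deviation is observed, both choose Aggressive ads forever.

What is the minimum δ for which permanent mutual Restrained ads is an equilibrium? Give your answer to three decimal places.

The best deviation is to choose Aggressive ads for all 3 undetected periods, earning 91 each, then 22 forever once detected.
Deviation value: 91(1−δ^3)/(1−δ) + 22δ^3/(1−δ); cooperation value: 58/(1−δ).
IC: 58 ≥ 91(1−δ^3) + 22δ^3 = 91 − 69δ^3.
So δ^3 ≥ 33/69 = 11/23, giving δ ≥ (11/23)^(1/3) ≈ 0.782.

0.782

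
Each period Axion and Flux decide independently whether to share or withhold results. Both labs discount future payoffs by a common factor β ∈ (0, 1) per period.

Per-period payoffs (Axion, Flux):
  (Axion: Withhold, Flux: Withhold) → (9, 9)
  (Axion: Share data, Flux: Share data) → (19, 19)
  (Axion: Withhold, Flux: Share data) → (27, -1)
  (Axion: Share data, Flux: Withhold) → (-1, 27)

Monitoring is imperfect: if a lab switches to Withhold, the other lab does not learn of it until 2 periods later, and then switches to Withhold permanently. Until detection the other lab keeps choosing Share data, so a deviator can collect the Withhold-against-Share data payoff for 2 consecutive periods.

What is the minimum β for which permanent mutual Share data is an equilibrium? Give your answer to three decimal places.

0.667

The best deviation is to choose Withhold for all 2 undetected periods, earning 27 each, then 9 forever once detected.
Deviation value: 27(1−β^2)/(1−β) + 9β^2/(1−β); cooperation value: 19/(1−β).
IC: 19 ≥ 27(1−β^2) + 9β^2 = 27 − 18β^2.
So β^2 ≥ 8/18 = 4/9, giving β ≥ (4/9)^(1/2) ≈ 0.667.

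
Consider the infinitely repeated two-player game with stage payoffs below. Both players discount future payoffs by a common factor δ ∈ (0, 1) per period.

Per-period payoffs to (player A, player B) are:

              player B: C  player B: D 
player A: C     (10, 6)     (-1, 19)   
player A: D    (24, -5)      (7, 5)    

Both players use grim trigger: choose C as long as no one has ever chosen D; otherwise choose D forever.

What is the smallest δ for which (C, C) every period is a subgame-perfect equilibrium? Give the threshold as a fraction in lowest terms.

13/14

player A's threshold: (24−10)/(24−7) = 14/17.
player B's threshold: (19−6)/(19−5) = 13/14.
14/17 < 13/14, so player B binds and δ* = 13/14.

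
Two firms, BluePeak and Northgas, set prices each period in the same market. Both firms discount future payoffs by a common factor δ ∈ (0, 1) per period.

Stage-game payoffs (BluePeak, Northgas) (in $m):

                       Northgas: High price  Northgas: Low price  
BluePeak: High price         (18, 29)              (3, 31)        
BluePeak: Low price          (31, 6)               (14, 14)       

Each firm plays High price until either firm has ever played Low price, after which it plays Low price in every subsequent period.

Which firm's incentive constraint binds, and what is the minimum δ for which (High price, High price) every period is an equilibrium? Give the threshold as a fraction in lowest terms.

For BluePeak: deviation gain 31−18 = 13, per-period punishment loss 18−14 = 4. IC gives δ ≥ 13/17.
For Northgas: gain 2, loss 15 per period, so δ ≥ 2/17.
The tighter constraint is BluePeak's, so cooperation needs δ ≥ 13/17.

BluePeak; δ ≥ 13/17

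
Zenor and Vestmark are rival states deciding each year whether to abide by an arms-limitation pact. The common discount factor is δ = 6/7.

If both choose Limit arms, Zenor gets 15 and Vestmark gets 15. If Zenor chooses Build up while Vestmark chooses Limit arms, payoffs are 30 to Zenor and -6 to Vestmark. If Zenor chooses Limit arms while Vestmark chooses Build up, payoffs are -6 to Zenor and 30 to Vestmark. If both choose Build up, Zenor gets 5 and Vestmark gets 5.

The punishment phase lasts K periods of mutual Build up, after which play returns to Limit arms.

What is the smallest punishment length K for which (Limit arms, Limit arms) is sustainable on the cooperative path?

Need Σ_{k=1}^{K} δ^k ≥ (30−15)/(15−5) = 1.5000 at δ = 6/7.
At K = 1 the sum is 0.8571 < 1.5000; at K = 2 it is 1.5918 ≥ 1.5000.
So the minimum punishment length is K = 2.

2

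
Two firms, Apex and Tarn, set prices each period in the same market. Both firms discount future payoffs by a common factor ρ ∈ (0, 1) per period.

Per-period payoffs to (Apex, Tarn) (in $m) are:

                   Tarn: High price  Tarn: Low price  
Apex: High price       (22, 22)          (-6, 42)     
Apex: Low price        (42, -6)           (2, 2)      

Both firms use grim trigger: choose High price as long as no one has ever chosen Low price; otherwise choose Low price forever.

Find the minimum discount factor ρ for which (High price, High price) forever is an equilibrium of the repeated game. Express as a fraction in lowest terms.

Under grim trigger the critical discount factor is (T−C)/(T−P) with T = 42, C = 22, P = 2.
ρ* = (42−22)/(42−2) = 20/40 = 1/2.

1/2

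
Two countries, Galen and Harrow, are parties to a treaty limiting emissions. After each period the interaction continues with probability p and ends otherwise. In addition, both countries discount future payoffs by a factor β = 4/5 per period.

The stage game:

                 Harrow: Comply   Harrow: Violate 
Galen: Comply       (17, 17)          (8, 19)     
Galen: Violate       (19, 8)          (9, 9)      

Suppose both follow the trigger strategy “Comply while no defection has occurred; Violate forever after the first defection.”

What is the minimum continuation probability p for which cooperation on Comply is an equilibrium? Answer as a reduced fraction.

1/4

Expected continuation weight on next period's payoff is β·p = 4/5·p, which plays the role of the discount factor.
Cooperation requires 4/5·p ≥ (19−17)/(19−9) = 1/5, hence p ≥ 1/4.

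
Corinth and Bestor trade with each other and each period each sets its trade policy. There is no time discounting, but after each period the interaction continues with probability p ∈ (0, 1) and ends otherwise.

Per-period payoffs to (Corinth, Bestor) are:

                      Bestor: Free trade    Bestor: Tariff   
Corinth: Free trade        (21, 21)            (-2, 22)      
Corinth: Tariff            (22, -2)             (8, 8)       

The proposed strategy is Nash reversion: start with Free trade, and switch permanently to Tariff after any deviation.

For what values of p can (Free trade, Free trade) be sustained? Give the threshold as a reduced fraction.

With no time discounting, the continuation probability p plays the role of the discount factor.
Grim-trigger IC: 21/(1−p) ≥ 22 + 8p/(1−p) ⇒ p ≥ (22−21)/(22−8) = 1/14.

1/14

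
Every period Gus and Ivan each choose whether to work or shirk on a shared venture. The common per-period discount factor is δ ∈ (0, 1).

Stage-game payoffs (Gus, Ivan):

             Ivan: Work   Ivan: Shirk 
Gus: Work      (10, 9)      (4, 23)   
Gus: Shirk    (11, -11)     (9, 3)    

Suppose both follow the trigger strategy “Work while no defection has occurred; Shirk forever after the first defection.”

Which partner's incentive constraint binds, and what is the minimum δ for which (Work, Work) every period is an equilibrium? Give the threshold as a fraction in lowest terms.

Ivan; δ ≥ 7/10

Gus: cooperation gives 10 each period; deviation gives 11 once then 9 forever.
  10/(1−δ) ≥ 11 + 9δ/(1−δ) ⇒ δ ≥ 1/2.
Ivan: cooperation gives 9 each period; deviation gives 23 once then 3 forever.
  δ ≥ 14/20 = 7/10.
Both must hold, so the binding constraint is Ivan's: δ ≥ 7/10.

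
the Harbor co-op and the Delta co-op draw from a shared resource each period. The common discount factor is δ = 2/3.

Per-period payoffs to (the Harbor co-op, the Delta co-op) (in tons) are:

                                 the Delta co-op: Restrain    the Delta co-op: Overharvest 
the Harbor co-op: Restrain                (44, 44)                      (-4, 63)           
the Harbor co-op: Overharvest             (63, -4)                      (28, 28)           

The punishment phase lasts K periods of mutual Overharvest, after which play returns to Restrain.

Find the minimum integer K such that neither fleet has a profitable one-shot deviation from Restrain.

IC: δ(1−δ^K)/(1−δ) ≥ (63−44)/(44−28) = 19/16.
With δ = 2/3: need 1 − δ^K ≥ 19/16·(1−2/3)/(2/3), i.e. δ^K ≤ 0.4062.
Since (2/3)^2 = 0.4444 and (2/3)^3 = 0.2963, the smallest such K is 3.

3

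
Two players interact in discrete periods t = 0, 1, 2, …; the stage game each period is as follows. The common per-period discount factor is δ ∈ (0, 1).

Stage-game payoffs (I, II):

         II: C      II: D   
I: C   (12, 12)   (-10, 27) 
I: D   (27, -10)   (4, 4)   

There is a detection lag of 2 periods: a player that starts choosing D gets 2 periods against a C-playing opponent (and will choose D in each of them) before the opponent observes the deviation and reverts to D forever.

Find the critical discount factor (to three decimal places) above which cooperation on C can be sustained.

A deviator earns 27 for 2 periods, then 4 forever; cooperating earns 12 forever. Multiplying the IC by (1−δ):
12 ≥ 27(1−δ^2) + 4δ^2, so 23·δ^2 ≥ 15 and δ^2 ≥ 15/23.
δ ≥ (15/23)^(1/2) ≈ 0.808.

0.808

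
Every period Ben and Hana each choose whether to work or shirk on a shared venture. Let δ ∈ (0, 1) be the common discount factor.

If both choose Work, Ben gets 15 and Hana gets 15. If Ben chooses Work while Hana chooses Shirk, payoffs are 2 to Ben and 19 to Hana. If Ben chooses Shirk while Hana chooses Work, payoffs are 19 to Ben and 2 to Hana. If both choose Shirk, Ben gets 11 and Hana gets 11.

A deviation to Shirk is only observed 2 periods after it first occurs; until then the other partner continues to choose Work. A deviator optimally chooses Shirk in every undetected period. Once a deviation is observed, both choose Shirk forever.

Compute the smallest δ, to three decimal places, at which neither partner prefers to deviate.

A deviator earns 19 for 2 periods, then 11 forever; cooperating earns 15 forever. Multiplying the IC by (1−δ):
15 ≥ 19(1−δ^2) + 11δ^2, so 8·δ^2 ≥ 4 and δ^2 ≥ 1/2.
δ ≥ (1/2)^(1/2) ≈ 0.707.

0.707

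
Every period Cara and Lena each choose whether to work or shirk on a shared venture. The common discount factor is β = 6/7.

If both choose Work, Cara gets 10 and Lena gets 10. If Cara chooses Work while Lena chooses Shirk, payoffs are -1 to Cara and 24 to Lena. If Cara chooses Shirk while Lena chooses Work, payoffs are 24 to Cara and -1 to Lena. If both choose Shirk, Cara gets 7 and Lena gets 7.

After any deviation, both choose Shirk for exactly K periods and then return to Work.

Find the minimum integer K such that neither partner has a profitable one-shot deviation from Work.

10

Need Σ_{k=1}^{K} β^k ≥ (24−10)/(10−7) = 4.6667 at β = 6/7.
At K = 9 the sum is 4.5016 < 4.6667; at K = 10 it is 4.7157 ≥ 4.6667.
So the minimum punishment length is K = 10.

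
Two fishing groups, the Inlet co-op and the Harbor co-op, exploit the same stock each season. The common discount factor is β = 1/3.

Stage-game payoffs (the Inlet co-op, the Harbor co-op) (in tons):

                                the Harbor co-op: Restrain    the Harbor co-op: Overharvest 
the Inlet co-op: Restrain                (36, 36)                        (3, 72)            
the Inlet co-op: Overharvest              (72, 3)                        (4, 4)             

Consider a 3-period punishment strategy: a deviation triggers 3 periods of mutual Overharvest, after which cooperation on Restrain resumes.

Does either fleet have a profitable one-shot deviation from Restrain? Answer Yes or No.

Comparing payoff streams over the 4 periods until play realigns: cooperate → 36(1+β+…+β^3); deviate → 72 + 4(β+…+β^3).
Cooperation is sustained iff (36−4)(β+…+β^3) ≥ 72−36.
β+…+β^3 = 1/3·(1−(1/3)^3)/(1−1/3) = 0.4815, and (72−36)/(36−4) = 1.1250.
0.4815 < 1.1250, so cooperation is not sustainable.

Yes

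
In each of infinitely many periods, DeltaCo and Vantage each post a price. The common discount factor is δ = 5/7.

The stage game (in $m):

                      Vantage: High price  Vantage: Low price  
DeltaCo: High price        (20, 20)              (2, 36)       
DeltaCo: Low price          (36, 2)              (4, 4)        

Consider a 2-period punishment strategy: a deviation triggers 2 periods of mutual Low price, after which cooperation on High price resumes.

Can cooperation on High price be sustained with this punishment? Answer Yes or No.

A one-shot deviation gives 36 now, then 4 for 2 periods, then back to 20.
Gain from deviating: (36−20) today; loss: (20−4) in each of the next 2 periods.
No-deviation condition: (20−4)(δ+…+δ^2) ≥ 36−20, i.e. δ+…+δ^2 ≥ 1.
At δ = 5/7: δ+…+δ^2 = 1.2245 ≥ 1.0000.
So cooperation is sustainable.

Yes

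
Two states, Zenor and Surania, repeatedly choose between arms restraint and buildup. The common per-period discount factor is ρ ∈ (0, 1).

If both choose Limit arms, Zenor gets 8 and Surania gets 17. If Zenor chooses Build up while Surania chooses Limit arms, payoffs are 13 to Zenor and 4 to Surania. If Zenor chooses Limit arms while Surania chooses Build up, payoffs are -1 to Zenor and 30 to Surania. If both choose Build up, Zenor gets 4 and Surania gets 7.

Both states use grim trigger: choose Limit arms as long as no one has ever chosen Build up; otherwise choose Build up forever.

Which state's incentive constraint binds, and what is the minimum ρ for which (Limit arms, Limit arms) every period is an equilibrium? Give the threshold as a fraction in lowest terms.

For Zenor: deviation gain 13−8 = 5, per-period punishment loss 8−4 = 4. IC gives ρ ≥ 5/9.
For Surania: gain 13, loss 10 per period, so ρ ≥ 13/23.
The tighter constraint is Surania's, so cooperation needs ρ ≥ 13/23.

Surania; ρ ≥ 13/23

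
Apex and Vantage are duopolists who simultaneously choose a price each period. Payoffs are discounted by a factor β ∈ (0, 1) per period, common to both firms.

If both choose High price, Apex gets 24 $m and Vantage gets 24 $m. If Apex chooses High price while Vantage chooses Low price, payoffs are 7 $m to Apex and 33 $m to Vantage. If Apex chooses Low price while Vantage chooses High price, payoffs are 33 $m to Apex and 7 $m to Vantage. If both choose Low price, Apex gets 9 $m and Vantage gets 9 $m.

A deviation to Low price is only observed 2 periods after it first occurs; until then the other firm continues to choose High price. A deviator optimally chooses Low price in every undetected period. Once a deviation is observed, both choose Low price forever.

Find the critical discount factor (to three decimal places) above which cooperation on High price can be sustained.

0.612

Deviating for the 2 undetected periods gains 33−24 = 9 per period over cooperation, then loses 24−9 = 15 per period forever once punishment starts.
Gain: 9(1 + β + … + β^1); loss: 15·β^2/(1−β).
No profitable deviation ⇔ 9(1−β^2) ≤ 15·β^2, i.e. β^2 ≥ 9/(9+15) = 3/8.
Hence β ≥ (3/8)^(1/2) ≈ 0.612.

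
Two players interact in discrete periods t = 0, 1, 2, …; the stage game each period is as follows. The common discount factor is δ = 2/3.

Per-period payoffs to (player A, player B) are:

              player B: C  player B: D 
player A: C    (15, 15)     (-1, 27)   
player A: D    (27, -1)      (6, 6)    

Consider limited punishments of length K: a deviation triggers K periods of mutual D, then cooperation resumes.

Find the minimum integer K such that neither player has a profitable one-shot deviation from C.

IC: δ(1−δ^K)/(1−δ) ≥ (27−15)/(15−6) = 4/3.
With δ = 2/3: need 1 − δ^K ≥ 4/3·(1−2/3)/(2/3), i.e. δ^K ≤ 0.3333.
Since (2/3)^2 = 0.4444 and (2/3)^3 = 0.2963, the smallest such K is 3.

3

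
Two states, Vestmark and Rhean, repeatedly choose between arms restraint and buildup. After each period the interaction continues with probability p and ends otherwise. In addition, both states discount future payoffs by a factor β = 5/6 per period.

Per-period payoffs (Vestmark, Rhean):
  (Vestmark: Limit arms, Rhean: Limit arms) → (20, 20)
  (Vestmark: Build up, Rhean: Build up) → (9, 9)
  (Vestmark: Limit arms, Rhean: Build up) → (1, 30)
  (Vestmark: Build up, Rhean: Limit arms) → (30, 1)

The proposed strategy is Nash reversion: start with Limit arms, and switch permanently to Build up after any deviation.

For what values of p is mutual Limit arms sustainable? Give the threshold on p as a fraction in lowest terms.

4/7

Expected continuation weight on next period's payoff is β·p = 5/6·p, which plays the role of the discount factor.
Cooperation requires 5/6·p ≥ (30−20)/(30−9) = 10/21, hence p ≥ 4/7.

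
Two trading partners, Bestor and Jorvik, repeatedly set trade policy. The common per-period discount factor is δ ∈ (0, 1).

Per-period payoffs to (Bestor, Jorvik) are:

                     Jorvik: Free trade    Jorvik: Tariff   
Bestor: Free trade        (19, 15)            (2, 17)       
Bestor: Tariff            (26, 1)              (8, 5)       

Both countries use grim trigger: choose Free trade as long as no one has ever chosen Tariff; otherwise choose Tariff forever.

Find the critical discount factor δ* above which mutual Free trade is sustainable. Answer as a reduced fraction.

7/18

Bestor's threshold: (26−19)/(26−8) = 7/18.
Jorvik's threshold: (17−15)/(17−5) = 1/6.
7/18 > 1/6, so Bestor binds and δ* = 7/18.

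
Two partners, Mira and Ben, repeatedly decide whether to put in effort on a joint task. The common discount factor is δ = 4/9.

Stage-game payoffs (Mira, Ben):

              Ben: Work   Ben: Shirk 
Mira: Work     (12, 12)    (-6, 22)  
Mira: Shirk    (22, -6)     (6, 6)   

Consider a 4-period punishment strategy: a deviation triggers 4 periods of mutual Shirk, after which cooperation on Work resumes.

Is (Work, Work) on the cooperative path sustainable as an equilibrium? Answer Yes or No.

No

IC: δ+…+δ^4 ≥ (22−12)/(12−6) = 5/3.
At δ = 4/9: partial sum = 0.7688 < 1.6667. Cooperation not sustainable.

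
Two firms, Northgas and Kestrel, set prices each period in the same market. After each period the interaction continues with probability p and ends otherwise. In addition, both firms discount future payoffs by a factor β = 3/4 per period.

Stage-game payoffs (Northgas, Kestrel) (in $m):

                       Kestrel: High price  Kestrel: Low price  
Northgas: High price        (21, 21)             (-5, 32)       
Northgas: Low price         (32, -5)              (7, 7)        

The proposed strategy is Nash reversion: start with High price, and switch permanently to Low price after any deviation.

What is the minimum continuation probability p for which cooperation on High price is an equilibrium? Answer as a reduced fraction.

Expected continuation weight on next period's payoff is β·p = 3/4·p, which plays the role of the discount factor.
Cooperation requires 3/4·p ≥ (32−21)/(32−7) = 11/25, hence p ≥ 44/75.

44/75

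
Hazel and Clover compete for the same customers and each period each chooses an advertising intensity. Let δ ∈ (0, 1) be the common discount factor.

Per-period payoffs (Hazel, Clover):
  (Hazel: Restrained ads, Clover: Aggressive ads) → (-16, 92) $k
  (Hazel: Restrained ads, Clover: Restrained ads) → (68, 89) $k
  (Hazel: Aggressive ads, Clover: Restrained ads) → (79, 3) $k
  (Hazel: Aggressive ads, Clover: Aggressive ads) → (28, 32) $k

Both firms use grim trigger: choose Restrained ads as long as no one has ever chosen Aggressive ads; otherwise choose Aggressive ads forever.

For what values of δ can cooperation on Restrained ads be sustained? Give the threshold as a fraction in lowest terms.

Hazel's threshold: (79−68)/(79−28) = 11/51.
Clover's threshold: (92−89)/(92−32) = 1/20.
11/51 > 1/20, so Hazel binds and δ* = 11/51.

11/51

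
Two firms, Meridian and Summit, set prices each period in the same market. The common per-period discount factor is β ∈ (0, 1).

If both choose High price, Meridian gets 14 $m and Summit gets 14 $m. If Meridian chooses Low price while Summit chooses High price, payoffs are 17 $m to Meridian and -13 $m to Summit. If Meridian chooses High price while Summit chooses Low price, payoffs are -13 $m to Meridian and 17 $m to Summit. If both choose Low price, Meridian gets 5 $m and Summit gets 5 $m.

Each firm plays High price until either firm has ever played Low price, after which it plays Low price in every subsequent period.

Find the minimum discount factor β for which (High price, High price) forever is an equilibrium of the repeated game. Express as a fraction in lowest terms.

1/4

Under grim trigger the critical discount factor is (T−C)/(T−P) with T = 17, C = 14, P = 5.
β* = (17−14)/(17−5) = 3/12 = 1/4.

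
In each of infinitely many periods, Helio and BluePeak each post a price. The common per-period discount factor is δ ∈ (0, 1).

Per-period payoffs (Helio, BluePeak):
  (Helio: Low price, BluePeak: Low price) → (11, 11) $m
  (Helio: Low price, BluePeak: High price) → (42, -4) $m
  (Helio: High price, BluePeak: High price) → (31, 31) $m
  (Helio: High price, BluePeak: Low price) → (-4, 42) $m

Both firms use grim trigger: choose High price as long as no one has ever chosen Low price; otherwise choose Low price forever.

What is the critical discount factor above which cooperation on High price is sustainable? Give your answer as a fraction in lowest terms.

11/31

31/(1−δ) ≥ 42 + 11δ/(1−δ)
31 ≥ 42 − 31δ
δ ≥ 11/31.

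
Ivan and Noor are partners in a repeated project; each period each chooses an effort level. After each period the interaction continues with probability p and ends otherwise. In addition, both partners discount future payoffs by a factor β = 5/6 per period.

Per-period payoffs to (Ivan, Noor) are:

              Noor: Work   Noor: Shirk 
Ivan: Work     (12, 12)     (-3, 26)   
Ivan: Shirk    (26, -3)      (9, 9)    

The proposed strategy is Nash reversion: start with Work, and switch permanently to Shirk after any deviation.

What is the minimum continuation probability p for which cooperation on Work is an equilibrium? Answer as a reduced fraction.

Expected continuation weight on next period's payoff is β·p = 5/6·p, which plays the role of the discount factor.
Cooperation requires 5/6·p ≥ (26−12)/(26−9) = 14/17, hence p ≥ 84/85.

84/85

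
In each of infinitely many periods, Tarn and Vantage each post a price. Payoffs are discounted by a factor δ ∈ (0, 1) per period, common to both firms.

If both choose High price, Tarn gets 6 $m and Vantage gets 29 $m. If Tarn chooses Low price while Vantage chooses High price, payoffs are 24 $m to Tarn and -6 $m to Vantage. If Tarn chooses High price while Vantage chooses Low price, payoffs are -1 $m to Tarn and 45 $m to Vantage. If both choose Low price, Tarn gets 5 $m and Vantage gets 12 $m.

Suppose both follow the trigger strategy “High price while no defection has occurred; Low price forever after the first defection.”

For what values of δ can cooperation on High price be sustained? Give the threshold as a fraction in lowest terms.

Tarn: cooperation gives 6 each period; deviation gives 24 once then 5 forever.
  6/(1−δ) ≥ 24 + 5δ/(1−δ) ⇒ δ ≥ 18/19.
Vantage: cooperation gives 29 each period; deviation gives 45 once then 12 forever.
  δ ≥ 16/33.
Both must hold, so the binding constraint is Tarn's: δ ≥ 18/19.

18/19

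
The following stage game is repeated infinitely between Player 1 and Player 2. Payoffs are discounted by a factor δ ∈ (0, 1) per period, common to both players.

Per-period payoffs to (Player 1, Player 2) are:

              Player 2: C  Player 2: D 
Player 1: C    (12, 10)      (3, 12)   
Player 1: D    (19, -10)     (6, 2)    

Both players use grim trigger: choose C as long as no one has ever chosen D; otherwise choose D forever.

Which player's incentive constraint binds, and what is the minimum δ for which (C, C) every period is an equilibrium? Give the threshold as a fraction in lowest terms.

For Player 1: deviation gain 19−12 = 7, per-period punishment loss 12−6 = 6. IC gives δ ≥ 7/13.
For Player 2: gain 2, loss 8 per period, so δ ≥ 2/10 = 1/5.
The tighter constraint is Player 1's, so cooperation needs δ ≥ 7/13.

Player 1; δ ≥ 7/13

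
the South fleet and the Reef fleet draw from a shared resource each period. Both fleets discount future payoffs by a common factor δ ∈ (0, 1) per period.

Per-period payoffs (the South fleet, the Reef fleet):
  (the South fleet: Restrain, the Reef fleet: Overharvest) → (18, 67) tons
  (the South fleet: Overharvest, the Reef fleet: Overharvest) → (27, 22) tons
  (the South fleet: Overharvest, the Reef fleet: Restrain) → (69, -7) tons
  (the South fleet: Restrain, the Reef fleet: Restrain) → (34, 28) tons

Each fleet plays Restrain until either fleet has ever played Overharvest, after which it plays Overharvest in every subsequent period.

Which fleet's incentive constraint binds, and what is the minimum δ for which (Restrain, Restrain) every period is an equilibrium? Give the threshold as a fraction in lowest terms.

the South fleet's threshold: (69−34)/(69−27) = 5/6.
the Reef fleet's threshold: (67−28)/(67−22) = 13/15.
5/6 < 13/15, so the Reef fleet binds and δ* = 13/15.

the Reef fleet; δ ≥ 13/15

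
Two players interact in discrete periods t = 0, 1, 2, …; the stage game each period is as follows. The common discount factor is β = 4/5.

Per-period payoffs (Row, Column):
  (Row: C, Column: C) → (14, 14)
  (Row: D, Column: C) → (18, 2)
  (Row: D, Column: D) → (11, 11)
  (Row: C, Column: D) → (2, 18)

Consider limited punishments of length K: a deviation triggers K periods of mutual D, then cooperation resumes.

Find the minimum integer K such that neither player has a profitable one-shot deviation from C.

No profitable deviation requires (14−11)(β+…+β^K) ≥ 18−14, i.e. β+…+β^K ≥ 4/3 ≈ 1.3333.
With β = 4/5, the partial sums are K=1: 0.8000, K=2: 1.4400.
K = 2 is the first length at which the sum reaches 1.3333.

2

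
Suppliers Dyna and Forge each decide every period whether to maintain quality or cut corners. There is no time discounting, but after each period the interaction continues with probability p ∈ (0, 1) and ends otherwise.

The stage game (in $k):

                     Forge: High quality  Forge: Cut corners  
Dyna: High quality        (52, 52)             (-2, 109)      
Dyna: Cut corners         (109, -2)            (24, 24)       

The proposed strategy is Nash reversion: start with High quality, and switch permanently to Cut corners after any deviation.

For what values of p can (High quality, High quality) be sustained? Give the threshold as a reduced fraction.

Expected cooperation value is 52 + p·52 + p²·52 + … = 52/(1−p); deviation gives 109 + p·24/(1−p).
52 ≥ 109(1−p) + 24p ⇒ 85p ≥ 57 ⇒ p ≥ 57/85.

57/85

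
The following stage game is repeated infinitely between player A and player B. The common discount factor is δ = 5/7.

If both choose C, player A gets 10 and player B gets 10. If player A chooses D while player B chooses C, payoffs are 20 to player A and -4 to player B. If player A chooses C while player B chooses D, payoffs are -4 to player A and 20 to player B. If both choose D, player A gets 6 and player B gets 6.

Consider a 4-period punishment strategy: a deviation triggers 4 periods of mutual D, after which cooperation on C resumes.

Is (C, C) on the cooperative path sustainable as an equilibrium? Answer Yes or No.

A one-shot deviation gives 20 now, then 6 for 4 periods, then back to 10.
Gain from deviating: (20−10) today; loss: (10−6) in each of the next 4 periods.
No-deviation condition: (10−6)(δ+…+δ^4) ≥ 20−10, i.e. δ+…+δ^4 ≥ 5/2.
At δ = 5/7: δ+…+δ^4 = 1.8492 < 2.5000.
So cooperation is not sustainable.

No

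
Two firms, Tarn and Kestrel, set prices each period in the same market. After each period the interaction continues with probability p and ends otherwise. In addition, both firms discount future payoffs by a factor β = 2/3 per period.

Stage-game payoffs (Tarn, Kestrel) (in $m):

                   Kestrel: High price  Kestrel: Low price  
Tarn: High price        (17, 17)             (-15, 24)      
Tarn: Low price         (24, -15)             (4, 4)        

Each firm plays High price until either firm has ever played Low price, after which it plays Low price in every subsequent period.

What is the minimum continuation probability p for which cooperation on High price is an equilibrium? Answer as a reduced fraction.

Expected continuation weight on next period's payoff is β·p = 2/3·p, which plays the role of the discount factor.
Cooperation requires 2/3·p ≥ (24−17)/(24−4) = 7/20, hence p ≥ 21/40.

21/40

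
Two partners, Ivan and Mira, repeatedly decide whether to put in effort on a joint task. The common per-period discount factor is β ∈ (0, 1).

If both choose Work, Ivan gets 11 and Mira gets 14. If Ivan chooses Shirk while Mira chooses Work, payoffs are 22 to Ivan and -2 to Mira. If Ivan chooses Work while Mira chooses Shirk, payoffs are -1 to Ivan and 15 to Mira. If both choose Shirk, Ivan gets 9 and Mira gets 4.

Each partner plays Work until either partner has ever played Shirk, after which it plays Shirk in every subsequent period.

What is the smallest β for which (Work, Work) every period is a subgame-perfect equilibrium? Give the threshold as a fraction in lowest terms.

Ivan's threshold: (22−11)/(22−9) = 11/13.
Mira's threshold: (15−14)/(15−4) = 1/11.
11/13 > 1/11, so Ivan binds and β* = 11/13.

11/13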